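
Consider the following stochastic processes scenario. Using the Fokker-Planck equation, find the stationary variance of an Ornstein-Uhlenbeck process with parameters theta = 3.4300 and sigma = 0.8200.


Stationary variance = sigma^2 / (2*theta)
= 0.8200^2 / (2*3.4300)
= 0.6724 / 6.8600
= 0.0980

0.0980


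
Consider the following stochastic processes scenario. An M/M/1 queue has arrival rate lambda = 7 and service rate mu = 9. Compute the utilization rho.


rho = lambda/mu
= 7/9
= 0.7778

0.7778


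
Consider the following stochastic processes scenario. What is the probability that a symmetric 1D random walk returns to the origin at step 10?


P(S(10) = 0) = C(10,5) / 4^5
= 252 / 1024
= 0.2461

0.2461


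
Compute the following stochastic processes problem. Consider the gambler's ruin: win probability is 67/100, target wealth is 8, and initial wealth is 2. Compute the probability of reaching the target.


Gambler's ruin formula:
r = q/p = 0.3300/0.6700 = 0.4925
P(win) = (1 - r^i)/(1 - r^N)
= (1 - 0.4925^2)/(1 - 0.4925^8)
= 0.7600

0.7600


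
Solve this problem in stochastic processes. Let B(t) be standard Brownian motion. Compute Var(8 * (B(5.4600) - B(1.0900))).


Var(alpha*(B(t)-B(s))) = alpha^2 * (t-s)
= 8^2 * (5.4600 - 1.0900)
= 64 * 4.3700
= 279.6800

279.6800


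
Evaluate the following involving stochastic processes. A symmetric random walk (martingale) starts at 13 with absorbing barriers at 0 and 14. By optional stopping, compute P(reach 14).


By optional stopping theorem: E(M at tau) = M(0) = 13
P(hit 14)*14 + P(hit 0)*0 = 13
P(hit 14) = (13 - 0)/(14 - 0) = 13/14 = 0.9286

0.9286


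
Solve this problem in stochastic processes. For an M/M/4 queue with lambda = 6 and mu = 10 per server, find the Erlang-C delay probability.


a = lambda/mu = 0.6000
rho = a/c = 0.1500
Erlang-C formula applied:
C(c,a) = 0.0035

0.0035


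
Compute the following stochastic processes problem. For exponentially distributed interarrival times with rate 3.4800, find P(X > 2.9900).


P(X > t) = exp(-lambda * t)
= exp(-3.4800 * 2.9900)
= exp(-10.4052) = 3.0275e-05

3.0275e-05


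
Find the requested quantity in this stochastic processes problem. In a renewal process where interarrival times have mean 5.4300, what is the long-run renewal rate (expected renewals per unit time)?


Long-run renewal rate = 1/E(X)
= 1/5.4300
= 0.1842

0.1842


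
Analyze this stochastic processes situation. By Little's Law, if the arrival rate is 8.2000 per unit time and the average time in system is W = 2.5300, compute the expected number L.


Little's Law: L = lambda * W
= 8.2000 * 2.5300
= 20.7460

20.7460


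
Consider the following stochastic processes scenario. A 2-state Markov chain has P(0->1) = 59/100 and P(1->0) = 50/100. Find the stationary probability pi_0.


Stationary distribution: pi_0 = p10/(p01+p10), pi_1 = p01/(p01+p10)
p01 = 0.5900, p10 = 0.5000
pi_0 = 0.4587

0.4587


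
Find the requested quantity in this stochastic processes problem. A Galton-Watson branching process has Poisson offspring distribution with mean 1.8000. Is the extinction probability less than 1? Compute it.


Since mu = 1.8000 > 1, extinction prob q < 1.
Solve s = exp(mu*(s-1)) iteratively.
q = 0.2676

0.2676


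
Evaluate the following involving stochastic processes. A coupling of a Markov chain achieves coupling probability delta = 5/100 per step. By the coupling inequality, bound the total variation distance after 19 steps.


TV distance bound <= (1-delta)^n
= (1 - 0.0500)^19
= 0.9500^19
= 0.3774

0.3774


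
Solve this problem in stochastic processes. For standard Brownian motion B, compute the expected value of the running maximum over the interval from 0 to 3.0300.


E(max B(s)) = sqrt(2t/pi)
= sqrt(2*3.0300/pi)
= sqrt(1.9290)
= 1.3889

1.3889


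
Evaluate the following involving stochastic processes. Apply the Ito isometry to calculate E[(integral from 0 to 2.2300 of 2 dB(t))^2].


By Ito isometry: E[(int f dB)^2] = int f^2 dt
= 2^2 * 2.2300
= 4 * 2.2300 = 8.9200

8.9200


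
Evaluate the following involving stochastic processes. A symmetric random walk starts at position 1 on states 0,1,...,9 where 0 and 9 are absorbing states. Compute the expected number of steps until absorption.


For symmetric RW on 0,...,N with absorbing barriers, E(i) = i*(N-i)
E(1) = 1 * 8 = 8

8


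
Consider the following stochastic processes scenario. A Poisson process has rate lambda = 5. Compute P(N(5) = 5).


P(N(t)=k) = (lambda*t)^k * exp(-lambda*t) / k!
lambda*t = 25
= 25^5 * exp(-25) / 5!
= 9765625 * 1.3888e-11 / 120
= 1.1302e-06

1.1302e-06


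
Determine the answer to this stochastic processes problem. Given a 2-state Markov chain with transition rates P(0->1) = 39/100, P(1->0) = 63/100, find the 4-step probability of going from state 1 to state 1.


Computing P^4 by matrix multiplication.
P = [[0.6100, 0.3900], [0.6300, 0.3700]]
After raising P to the power 4:
P^4(1,1) = 0.3824

0.3824


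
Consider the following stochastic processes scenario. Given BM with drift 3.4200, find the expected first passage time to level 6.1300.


Expected first passage time = a/mu
= 6.1300/3.4200
= 1.7924

1.7924


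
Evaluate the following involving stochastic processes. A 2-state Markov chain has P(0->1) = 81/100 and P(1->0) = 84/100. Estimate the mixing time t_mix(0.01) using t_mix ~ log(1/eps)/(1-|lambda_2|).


lambda_2 = |1 - p01 - p10| = |1 - 0.8100 - 0.8400| = 0.6500
t_mix ~ log(1/eps)/(1 - |lambda_2|)
= log(100)/(1 - 0.6500) = 4.6052/0.3500
= 13.1576

13.1576


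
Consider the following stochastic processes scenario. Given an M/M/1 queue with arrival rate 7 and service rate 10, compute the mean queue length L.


rho = 7/10 = 0.7000
L = rho/(1-rho)
= 0.7000/0.3000
= 2.3333

2.3333


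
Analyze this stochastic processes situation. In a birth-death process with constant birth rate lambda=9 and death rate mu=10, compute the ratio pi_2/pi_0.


For birth-death process, pi_n/pi_0 = (lambda/mu)^n
= (9/10)^2
= 0.8100

0.8100


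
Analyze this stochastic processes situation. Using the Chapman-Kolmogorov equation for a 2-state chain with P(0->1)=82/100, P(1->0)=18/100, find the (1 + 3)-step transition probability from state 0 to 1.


P^4 = P^1 * P^3
Computing via matrix multiplication of the transition matrix.
Entry (0,1) of P^4 = 0.8200

0.8200


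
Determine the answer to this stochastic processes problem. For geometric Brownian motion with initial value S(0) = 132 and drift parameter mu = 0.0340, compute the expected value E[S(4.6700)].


E[S(t)] = S(0) * exp(mu * t)
= 132 * exp(0.0340 * 4.6700)
= 132 * 1.1721
= 154.7146

154.7146


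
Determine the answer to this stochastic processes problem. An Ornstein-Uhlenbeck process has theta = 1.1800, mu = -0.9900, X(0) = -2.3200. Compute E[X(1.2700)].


E[X(t)] = mu + (X(0) - mu)*exp(-theta*t)
= -0.9900 + (-2.3200 - -0.9900)*exp(-1.1800*1.2700)
= -0.9900 + -1.3300 * 0.2234
= -1.2872

-1.2872


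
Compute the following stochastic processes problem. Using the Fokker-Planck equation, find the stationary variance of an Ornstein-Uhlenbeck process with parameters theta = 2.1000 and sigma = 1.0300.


Stationary variance = sigma^2 / (2*theta)
= 1.0300^2 / (2*2.1000)
= 1.0609 / 4.2000
= 0.2526

0.2526


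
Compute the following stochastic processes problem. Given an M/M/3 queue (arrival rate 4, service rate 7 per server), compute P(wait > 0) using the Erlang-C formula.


a = lambda/mu = 0.5714
rho = a/c = 0.1905
Erlang-C formula applied:
C(c,a) = 0.0217

0.0217


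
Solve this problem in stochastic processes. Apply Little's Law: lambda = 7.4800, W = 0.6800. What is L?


Little's Law: L = lambda * W
= 7.4800 * 0.6800
= 5.0864

5.0864


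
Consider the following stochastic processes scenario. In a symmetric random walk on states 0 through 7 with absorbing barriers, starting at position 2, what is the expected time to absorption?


For symmetric RW on 0,...,N with absorbing barriers, E(i) = i*(N-i)
E(2) = 2 * 5 = 10

10


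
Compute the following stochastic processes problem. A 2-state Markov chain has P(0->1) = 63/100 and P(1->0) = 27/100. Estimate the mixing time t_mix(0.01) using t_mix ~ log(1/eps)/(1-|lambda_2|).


lambda_2 = |1 - p01 - p10| = |1 - 0.6300 - 0.2700| = 0.1000
t_mix ~ log(1/eps)/(1 - |lambda_2|)
= log(100)/(1 - 0.1000) = 4.6052/0.9000
= 5.1169

5.1169


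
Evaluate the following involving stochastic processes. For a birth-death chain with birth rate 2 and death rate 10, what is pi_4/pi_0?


For birth-death process, pi_n/pi_0 = (lambda/mu)^n
= (2/10)^4
= 0.0016

0.0016


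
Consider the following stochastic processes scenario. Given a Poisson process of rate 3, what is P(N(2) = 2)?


P(N(t)=k) = (lambda*t)^k * exp(-lambda*t) / k!
lambda*t = 6
= 6^2 * exp(-6) / 2!
= 36 * 0.0025 / 2
= 0.0446

0.0446


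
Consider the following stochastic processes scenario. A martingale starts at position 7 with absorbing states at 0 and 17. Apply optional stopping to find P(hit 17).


By optional stopping theorem: E(M at tau) = M(0) = 7
P(hit 17)*17 + P(hit 0)*0 = 7
P(hit 17) = (7 - 0)/(17 - 0) = 7/17 = 0.4118

0.4118


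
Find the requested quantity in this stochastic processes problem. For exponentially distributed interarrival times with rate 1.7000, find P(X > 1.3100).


P(X > t) = exp(-lambda * t)
= exp(-1.7000 * 1.3100)
= exp(-2.2270) = 0.1079

0.1079


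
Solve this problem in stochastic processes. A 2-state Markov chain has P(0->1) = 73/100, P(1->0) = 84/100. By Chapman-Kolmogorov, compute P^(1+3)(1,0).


P^4 = P^1 * P^3
Computing via matrix multiplication of the transition matrix.
Entry (1,0) of P^4 = 0.4786

0.4786


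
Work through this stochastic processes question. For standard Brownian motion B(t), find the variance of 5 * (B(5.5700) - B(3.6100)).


Var(alpha*(B(t)-B(s))) = alpha^2 * (t-s)
= 5^2 * (5.5700 - 3.6100)
= 25 * 1.9600
= 49.0000

49.0000


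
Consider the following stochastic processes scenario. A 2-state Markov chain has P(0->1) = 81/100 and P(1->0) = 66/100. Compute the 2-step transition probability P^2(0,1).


Computing P^2 by matrix multiplication.
P = [[0.1900, 0.8100], [0.6600, 0.3400]]
After raising P to the power 2:
P^2(0,1) = 0.4293

0.4293


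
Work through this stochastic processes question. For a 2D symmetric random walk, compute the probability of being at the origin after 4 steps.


P = C(4,2)^2 / 4^4
= 6^2 / 256
= 36 / 256
= 0.1406

0.1406


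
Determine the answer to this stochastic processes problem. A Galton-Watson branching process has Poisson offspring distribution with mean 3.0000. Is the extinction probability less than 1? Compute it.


Since mu = 3.0000 > 1, extinction prob q < 1.
Solve s = exp(mu*(s-1)) iteratively.
q = 0.0595

0.0595


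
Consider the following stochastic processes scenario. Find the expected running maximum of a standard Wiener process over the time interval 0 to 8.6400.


E(max B(s)) = sqrt(2t/pi)
= sqrt(2*8.6400/pi)
= sqrt(5.5004)
= 2.3453

2.3453


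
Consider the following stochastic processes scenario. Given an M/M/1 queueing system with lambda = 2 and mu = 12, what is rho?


rho = lambda/mu
= 2/12
= 0.1667

0.1667


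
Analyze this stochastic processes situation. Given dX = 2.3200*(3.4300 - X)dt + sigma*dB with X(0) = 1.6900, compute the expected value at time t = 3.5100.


E[X(t)] = mu + (X(0) - mu)*exp(-theta*t)
= 3.4300 + (1.6900 - 3.4300)*exp(-2.3200*3.5100)
= 3.4300 + -1.7400 * 2.9071e-04
= 3.4295

3.4295


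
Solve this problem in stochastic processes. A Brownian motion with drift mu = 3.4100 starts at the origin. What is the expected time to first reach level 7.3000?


Expected first passage time = a/mu
= 7.3000/3.4100
= 2.1408

2.1408


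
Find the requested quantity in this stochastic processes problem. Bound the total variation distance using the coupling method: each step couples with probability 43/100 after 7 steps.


TV distance bound <= (1-delta)^n
= (1 - 0.4300)^7
= 0.5700^7
= 0.0195

0.0195


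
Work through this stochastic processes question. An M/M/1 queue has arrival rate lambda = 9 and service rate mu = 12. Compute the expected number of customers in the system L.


rho = 9/12 = 0.7500
L = rho/(1-rho)
= 0.7500/0.2500
= 3.0000

3.0000


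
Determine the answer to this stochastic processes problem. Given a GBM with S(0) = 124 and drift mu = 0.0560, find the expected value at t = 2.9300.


E[S(t)] = S(0) * exp(mu * t)
= 124 * exp(0.0560 * 2.9300)
= 124 * 1.1783
= 146.1103

146.1103


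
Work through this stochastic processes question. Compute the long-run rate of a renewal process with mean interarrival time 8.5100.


Long-run renewal rate = 1/E(X)
= 1/8.5100
= 0.1175

0.1175


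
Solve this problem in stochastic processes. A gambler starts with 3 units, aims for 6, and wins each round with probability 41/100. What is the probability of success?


Gambler's ruin formula:
r = q/p = 0.5900/0.4100 = 1.4390
P(win) = (1 - r^i)/(1 - r^N)
= (1 - 1.4390^3)/(1 - 1.4390^6)
= 0.2513

0.2513


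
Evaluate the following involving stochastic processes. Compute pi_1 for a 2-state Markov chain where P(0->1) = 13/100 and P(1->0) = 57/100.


Stationary distribution: pi_0 = p10/(p01+p10), pi_1 = p01/(p01+p10)
p01 = 0.1300, p10 = 0.5700
pi_1 = 0.1857

0.1857


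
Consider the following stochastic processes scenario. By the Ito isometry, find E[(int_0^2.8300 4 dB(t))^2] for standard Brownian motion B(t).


By Ito isometry: E[(int f dB)^2] = int f^2 dt
= 4^2 * 2.8300
= 16 * 2.8300 = 45.2800

45.2800


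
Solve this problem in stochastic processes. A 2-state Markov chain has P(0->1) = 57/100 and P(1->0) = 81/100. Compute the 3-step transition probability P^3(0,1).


Computing P^3 by matrix multiplication.
P = [[0.4300, 0.5700], [0.8100, 0.1900]]
After raising P to the power 3:
P^3(0,1) = 0.4357

0.4357


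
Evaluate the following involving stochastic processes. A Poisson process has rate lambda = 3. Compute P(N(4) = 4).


P(N(t)=k) = (lambda*t)^k * exp(-lambda*t) / k!
lambda*t = 12
= 12^4 * exp(-12) / 4!
= 20736 * 6.1442e-06 / 24
= 0.0053

0.0053


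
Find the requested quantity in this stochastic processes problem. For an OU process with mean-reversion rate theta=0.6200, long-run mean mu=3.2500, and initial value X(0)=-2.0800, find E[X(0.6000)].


E[X(t)] = mu + (X(0) - mu)*exp(-theta*t)
= 3.2500 + (-2.0800 - 3.2500)*exp(-0.6200*0.6000)
= 3.2500 + -5.3300 * 0.6894
= -0.4243

-0.4243


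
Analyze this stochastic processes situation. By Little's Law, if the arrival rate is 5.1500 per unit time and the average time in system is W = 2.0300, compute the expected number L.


Little's Law: L = lambda * W
= 5.1500 * 2.0300
= 10.4545

10.4545


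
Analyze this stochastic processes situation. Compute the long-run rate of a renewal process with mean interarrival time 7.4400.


Long-run renewal rate = 1/E(X)
= 1/7.4400
= 0.1344

0.1344


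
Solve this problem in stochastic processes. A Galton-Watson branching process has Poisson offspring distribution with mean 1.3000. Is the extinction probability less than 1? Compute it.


Since mu = 1.3000 > 1, extinction prob q < 1.
Solve s = exp(mu*(s-1)) iteratively.
q = 0.5770

0.5770


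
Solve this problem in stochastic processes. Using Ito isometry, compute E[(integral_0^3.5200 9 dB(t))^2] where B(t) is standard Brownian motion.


By Ito isometry: E[(int f dB)^2] = int f^2 dt
= 9^2 * 3.5200
= 81 * 3.5200 = 285.1200

285.1200


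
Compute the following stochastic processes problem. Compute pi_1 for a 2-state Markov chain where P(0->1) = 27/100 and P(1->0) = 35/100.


Stationary distribution: pi_0 = p10/(p01+p10), pi_1 = p01/(p01+p10)
p01 = 0.2700, p10 = 0.3500
pi_1 = 0.4355

0.4355


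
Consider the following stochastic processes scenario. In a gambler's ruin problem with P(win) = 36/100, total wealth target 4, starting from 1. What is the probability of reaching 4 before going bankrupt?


Gambler's ruin formula:
r = q/p = 0.6400/0.3600 = 1.7778
P(win) = (1 - r^i)/(1 - r^N)
= (1 - 1.7778^1)/(1 - 1.7778^4)
= 0.0865

0.0865


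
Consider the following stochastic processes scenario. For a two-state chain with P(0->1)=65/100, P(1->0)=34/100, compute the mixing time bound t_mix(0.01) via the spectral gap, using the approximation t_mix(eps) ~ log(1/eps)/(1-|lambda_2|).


lambda_2 = |1 - p01 - p10| = |1 - 0.6500 - 0.3400| = 0.0100
t_mix ~ log(1/eps)/(1 - |lambda_2|)
= log(100)/(1 - 0.0100) = 4.6052/0.9900
= 4.6517

4.6517


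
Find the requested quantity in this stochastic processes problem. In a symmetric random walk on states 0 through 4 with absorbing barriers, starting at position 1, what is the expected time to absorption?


For symmetric RW on 0,...,N with absorbing barriers, E(i) = i*(N-i)
E(1) = 1 * 3 = 3

3


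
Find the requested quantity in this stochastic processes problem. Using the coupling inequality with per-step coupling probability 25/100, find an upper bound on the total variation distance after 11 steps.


TV distance bound <= (1-delta)^n
= (1 - 0.2500)^11
= 0.7500^11
= 0.0422

0.0422


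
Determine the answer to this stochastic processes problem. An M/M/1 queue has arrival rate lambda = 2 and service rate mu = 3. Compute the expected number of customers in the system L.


rho = 2/3 = 0.6667
L = rho/(1-rho)
= 0.6667/0.3333
= 2.0000

2.0000


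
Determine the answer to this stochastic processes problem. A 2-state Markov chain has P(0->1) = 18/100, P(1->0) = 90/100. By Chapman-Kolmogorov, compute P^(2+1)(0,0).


P^3 = P^2 * P^1
Computing via matrix multiplication of the transition matrix.
Entry (0,0) of P^3 = 0.8332

0.8332


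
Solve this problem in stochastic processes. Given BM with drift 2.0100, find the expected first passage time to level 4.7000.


Expected first passage time = a/mu
= 4.7000/2.0100
= 2.3383

2.3383


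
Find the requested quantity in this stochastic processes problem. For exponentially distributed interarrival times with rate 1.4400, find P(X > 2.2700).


P(X > t) = exp(-lambda * t)
= exp(-1.4400 * 2.2700)
= exp(-3.2688) = 0.0381

0.0381


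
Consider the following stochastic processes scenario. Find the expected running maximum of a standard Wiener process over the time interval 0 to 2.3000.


E(max B(s)) = sqrt(2t/pi)
= sqrt(2*2.3000/pi)
= sqrt(1.4642)
= 1.2101

1.2101


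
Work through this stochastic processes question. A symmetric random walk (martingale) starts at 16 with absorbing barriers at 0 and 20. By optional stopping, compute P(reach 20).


By optional stopping theorem: E(M at tau) = M(0) = 16
P(hit 20)*20 + P(hit 0)*0 = 16
P(hit 20) = (16 - 0)/(20 - 0) = 4/5 = 0.8000

0.8000


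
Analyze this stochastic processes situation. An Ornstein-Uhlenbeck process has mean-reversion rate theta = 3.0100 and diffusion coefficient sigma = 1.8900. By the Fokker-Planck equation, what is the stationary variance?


Stationary variance = sigma^2 / (2*theta)
= 1.8900^2 / (2*3.0100)
= 3.5721 / 6.0200
= 0.5934

0.5934


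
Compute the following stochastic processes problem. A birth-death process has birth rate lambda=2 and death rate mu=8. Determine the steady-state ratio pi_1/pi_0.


For birth-death process, pi_n/pi_0 = (lambda/mu)^n
= (2/8)^1
= 0.2500

0.2500


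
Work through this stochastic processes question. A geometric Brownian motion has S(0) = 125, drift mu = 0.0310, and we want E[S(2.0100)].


E[S(t)] = S(0) * exp(mu * t)
= 125 * exp(0.0310 * 2.0100)
= 125 * 1.0643
= 133.0365

133.0365


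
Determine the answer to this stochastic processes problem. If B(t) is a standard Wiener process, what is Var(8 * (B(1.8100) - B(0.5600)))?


Var(alpha*(B(t)-B(s))) = alpha^2 * (t-s)
= 8^2 * (1.8100 - 0.5600)
= 64 * 1.2500
= 80.0000

80.0000


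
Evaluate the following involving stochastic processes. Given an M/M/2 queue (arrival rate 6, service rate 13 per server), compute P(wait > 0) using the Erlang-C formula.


a = lambda/mu = 0.4615
rho = a/c = 0.2308
Erlang-C formula applied:
C(c,a) = 0.0865

0.0865


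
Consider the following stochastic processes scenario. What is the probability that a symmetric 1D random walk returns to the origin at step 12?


P(S(12) = 0) = C(12,6) / 4^6
= 924 / 4096
= 0.2256

0.2256


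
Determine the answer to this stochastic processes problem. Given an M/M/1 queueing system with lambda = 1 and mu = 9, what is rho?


rho = lambda/mu
= 1/9
= 0.1111

0.1111


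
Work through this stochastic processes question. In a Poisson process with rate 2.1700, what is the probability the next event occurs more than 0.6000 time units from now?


P(X > t) = exp(-lambda * t)
= exp(-2.1700 * 0.6000)
= exp(-1.3020) = 0.2720

0.2720


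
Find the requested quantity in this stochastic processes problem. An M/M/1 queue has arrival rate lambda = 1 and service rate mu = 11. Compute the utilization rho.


rho = lambda/mu
= 1/11
= 0.0909

0.0909


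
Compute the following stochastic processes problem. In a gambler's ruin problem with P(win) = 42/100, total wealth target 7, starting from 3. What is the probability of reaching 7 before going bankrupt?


Gambler's ruin formula:
r = q/p = 0.5800/0.4200 = 1.3810
P(win) = (1 - r^i)/(1 - r^N)
= (1 - 1.3810^3)/(1 - 1.3810^7)
= 0.1904

0.1904


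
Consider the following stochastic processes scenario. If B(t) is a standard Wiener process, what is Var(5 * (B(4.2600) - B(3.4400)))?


Var(alpha*(B(t)-B(s))) = alpha^2 * (t-s)
= 5^2 * (4.2600 - 3.4400)
= 25 * 0.8200
= 20.5000

20.5000


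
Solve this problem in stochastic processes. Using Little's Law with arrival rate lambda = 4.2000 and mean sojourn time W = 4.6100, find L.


Little's Law: L = lambda * W
= 4.2000 * 4.6100
= 19.3620

19.3620


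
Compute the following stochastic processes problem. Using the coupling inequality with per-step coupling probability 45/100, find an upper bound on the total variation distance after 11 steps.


TV distance bound <= (1-delta)^n
= (1 - 0.4500)^11
= 0.5500^11
= 0.0014

0.0014


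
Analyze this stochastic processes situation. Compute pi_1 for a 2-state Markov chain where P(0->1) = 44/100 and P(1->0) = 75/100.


Stationary distribution: pi_0 = p10/(p01+p10), pi_1 = p01/(p01+p10)
p01 = 0.4400, p10 = 0.7500
pi_1 = 0.3697

0.3697


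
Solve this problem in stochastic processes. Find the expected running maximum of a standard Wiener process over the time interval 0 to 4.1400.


E(max B(s)) = sqrt(2t/pi)
= sqrt(2*4.1400/pi)
= sqrt(2.6356)
= 1.6235

1.6235


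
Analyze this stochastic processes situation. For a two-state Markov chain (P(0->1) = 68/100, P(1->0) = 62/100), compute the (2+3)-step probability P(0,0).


P^5 = P^2 * P^3
Computing via matrix multiplication of the transition matrix.
Entry (0,0) of P^5 = 0.4757

0.4757


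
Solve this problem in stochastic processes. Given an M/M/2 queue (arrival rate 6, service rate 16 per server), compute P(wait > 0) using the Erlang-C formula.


a = lambda/mu = 0.3750
rho = a/c = 0.1875
Erlang-C formula applied:
C(c,a) = 0.0592

0.0592


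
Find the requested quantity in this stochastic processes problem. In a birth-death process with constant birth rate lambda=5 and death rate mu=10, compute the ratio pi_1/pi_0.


For birth-death process, pi_n/pi_0 = (lambda/mu)^n
= (5/10)^1
= 0.5000

0.5000


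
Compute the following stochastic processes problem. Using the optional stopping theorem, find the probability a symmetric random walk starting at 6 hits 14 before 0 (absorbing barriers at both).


By optional stopping theorem: E(M at tau) = M(0) = 6
P(hit 14)*14 + P(hit 0)*0 = 6
P(hit 14) = (6 - 0)/(14 - 0) = 3/7 = 0.4286

0.4286


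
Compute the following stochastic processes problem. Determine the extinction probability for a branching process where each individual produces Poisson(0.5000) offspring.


Since mu = 0.5000 <= 1, extinction probability = 1.

1.0000


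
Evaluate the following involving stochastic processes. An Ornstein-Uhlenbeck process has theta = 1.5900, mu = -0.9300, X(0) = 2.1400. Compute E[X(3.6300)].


E[X(t)] = mu + (X(0) - mu)*exp(-theta*t)
= -0.9300 + (2.1400 - -0.9300)*exp(-1.5900*3.6300)
= -0.9300 + 3.0700 * 0.0031
= -0.9204

-0.9204


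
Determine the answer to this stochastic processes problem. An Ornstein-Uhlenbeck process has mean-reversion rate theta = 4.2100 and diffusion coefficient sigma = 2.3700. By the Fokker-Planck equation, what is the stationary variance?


Stationary variance = sigma^2 / (2*theta)
= 2.3700^2 / (2*4.2100)
= 5.6169 / 8.4200
= 0.6671

0.6671


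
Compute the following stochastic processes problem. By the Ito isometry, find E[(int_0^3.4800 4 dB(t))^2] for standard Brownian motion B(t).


By Ito isometry: E[(int f dB)^2] = int f^2 dt
= 4^2 * 3.4800
= 16 * 3.4800 = 55.6800

55.6800


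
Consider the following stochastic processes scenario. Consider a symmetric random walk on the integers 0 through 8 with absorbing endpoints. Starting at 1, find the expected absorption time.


For symmetric RW on 0,...,N with absorbing barriers, E(i) = i*(N-i)
E(1) = 1 * 7 = 7

7


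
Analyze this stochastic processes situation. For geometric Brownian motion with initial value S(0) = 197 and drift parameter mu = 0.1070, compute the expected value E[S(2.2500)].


E[S(t)] = S(0) * exp(mu * t)
= 197 * exp(0.1070 * 2.2500)
= 197 * 1.2722
= 250.6240

250.6240


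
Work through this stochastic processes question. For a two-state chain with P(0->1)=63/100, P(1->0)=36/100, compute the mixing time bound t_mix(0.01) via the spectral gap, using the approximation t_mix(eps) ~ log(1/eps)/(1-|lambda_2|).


lambda_2 = |1 - p01 - p10| = |1 - 0.6300 - 0.3600| = 0.0100
t_mix ~ log(1/eps)/(1 - |lambda_2|)
= log(100)/(1 - 0.0100) = 4.6052/0.9900
= 4.6517

4.6517


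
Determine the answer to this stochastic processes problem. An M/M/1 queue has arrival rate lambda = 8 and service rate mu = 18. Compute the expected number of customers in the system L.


rho = 8/18 = 0.4444
L = rho/(1-rho)
= 0.4444/0.5556
= 0.8000

0.8000


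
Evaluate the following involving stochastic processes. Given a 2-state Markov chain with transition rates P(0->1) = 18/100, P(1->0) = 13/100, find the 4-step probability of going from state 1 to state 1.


Computing P^4 by matrix multiplication.
P = [[0.8200, 0.1800], [0.1300, 0.8700]]
After raising P to the power 4:
P^4(1,1) = 0.6757

0.6757


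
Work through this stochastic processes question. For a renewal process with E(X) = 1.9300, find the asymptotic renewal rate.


Long-run renewal rate = 1/E(X)
= 1/1.9300
= 0.5181

0.5181


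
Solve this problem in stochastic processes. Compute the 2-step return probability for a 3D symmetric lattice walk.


P(return in 2 steps) = P(reverse first step) = 1/(2d)
= 1/6
= 0.1667

0.1667


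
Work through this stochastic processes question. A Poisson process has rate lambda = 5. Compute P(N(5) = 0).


P(N(t)=k) = (lambda*t)^k * exp(-lambda*t) / k!
lambda*t = 25
= 25^0 * exp(-25) / 0!
= 1 * 1.3888e-11 / 1
= 1.3888e-11

1.3888e-11


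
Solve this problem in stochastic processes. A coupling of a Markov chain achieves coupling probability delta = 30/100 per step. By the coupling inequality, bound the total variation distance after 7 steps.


TV distance bound <= (1-delta)^n
= (1 - 0.3000)^7
= 0.7000^7
= 0.0824

0.0824


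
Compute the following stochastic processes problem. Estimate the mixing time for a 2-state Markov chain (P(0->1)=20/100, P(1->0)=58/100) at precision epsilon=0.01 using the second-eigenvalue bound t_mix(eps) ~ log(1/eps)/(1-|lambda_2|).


lambda_2 = |1 - p01 - p10| = |1 - 0.2000 - 0.5800| = 0.2200
t_mix ~ log(1/eps)/(1 - |lambda_2|)
= log(100)/(1 - 0.2200) = 4.6052/0.7800
= 5.9041

5.9041


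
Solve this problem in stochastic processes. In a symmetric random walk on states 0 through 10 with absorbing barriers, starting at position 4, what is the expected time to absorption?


For symmetric RW on 0,...,N with absorbing barriers, E(i) = i*(N-i)
E(4) = 4 * 6 = 24

24


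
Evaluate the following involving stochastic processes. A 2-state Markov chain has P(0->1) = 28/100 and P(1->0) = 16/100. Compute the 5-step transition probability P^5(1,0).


Computing P^5 by matrix multiplication.
P = [[0.7200, 0.2800], [0.1600, 0.8400]]
After raising P to the power 5:
P^5(1,0) = 0.3436

0.3436


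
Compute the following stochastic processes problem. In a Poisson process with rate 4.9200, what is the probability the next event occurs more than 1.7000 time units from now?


P(X > t) = exp(-lambda * t)
= exp(-4.9200 * 1.7000)
= exp(-8.3640) = 2.3311e-04

2.3311e-04


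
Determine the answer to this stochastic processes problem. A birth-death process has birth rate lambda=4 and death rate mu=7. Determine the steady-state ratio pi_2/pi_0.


For birth-death process, pi_n/pi_0 = (lambda/mu)^n
= (4/7)^2
= 0.3265

0.3265


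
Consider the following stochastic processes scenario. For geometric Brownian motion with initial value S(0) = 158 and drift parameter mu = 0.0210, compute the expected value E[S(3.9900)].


E[S(t)] = S(0) * exp(mu * t)
= 158 * exp(0.0210 * 3.9900)
= 158 * 1.0874
= 171.8093

171.8093


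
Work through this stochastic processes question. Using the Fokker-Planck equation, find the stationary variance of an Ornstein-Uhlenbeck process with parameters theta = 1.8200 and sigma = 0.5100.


Stationary variance = sigma^2 / (2*theta)
= 0.5100^2 / (2*1.8200)
= 0.2601 / 3.6400
= 0.0715

0.0715


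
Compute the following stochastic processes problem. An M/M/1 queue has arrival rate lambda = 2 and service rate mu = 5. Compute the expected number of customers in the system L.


rho = 2/5 = 0.4000
L = rho/(1-rho)
= 0.4000/0.6000
= 0.6667

0.6667


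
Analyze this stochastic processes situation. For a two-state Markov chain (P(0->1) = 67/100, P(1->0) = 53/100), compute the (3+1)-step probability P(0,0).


P^4 = P^3 * P^1
Computing via matrix multiplication of the transition matrix.
Entry (0,0) of P^4 = 0.4426

0.4426


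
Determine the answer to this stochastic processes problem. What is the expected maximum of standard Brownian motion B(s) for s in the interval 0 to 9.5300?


E(max B(s)) = sqrt(2t/pi)
= sqrt(2*9.5300/pi)
= sqrt(6.0670)
= 2.4631

2.4631


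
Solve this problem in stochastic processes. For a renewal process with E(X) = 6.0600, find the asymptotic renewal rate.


Long-run renewal rate = 1/E(X)
= 1/6.0600
= 0.1650

0.1650


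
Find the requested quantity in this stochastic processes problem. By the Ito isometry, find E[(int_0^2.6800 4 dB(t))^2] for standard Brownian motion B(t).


By Ito isometry: E[(int f dB)^2] = int f^2 dt
= 4^2 * 2.6800
= 16 * 2.6800 = 42.8800

42.8800


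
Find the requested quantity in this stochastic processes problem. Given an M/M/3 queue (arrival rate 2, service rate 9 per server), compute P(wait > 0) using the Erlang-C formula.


a = lambda/mu = 0.2222
rho = a/c = 0.0741
Erlang-C formula applied:
C(c,a) = 0.0016

0.0016


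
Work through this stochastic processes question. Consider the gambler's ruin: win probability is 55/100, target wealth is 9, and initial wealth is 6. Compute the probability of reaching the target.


Gambler's ruin formula:
r = q/p = 0.4500/0.5500 = 0.8182
P(win) = (1 - r^i)/(1 - r^N)
= (1 - 0.8182^6)/(1 - 0.8182^9)
= 0.8376

0.8376


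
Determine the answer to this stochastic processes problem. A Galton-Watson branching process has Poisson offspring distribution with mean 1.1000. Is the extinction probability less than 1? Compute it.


Since mu = 1.1000 > 1, extinction prob q < 1.
Solve s = exp(mu*(s-1)) iteratively.
q = 0.8239

0.8239


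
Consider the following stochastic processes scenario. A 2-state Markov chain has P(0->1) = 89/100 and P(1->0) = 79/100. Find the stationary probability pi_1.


Stationary distribution: pi_0 = p10/(p01+p10), pi_1 = p01/(p01+p10)
p01 = 0.8900, p10 = 0.7900
pi_1 = 0.5298

0.5298


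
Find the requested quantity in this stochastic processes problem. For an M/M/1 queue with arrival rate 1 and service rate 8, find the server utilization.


rho = lambda/mu
= 1/8
= 0.1250

0.1250


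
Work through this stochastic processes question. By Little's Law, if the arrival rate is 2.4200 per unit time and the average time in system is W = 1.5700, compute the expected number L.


Little's Law: L = lambda * W
= 2.4200 * 1.5700
= 3.7994

3.7994


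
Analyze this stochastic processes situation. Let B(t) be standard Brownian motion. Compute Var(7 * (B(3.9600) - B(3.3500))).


Var(alpha*(B(t)-B(s))) = alpha^2 * (t-s)
= 7^2 * (3.9600 - 3.3500)
= 49 * 0.6100
= 29.8900

29.8900


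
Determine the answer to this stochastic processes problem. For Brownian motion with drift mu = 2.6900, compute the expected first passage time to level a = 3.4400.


Expected first passage time = a/mu
= 3.4400/2.6900
= 1.2788

1.2788


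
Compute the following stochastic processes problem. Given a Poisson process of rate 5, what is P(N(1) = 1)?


P(N(t)=k) = (lambda*t)^k * exp(-lambda*t) / k!
lambda*t = 5
= 5^1 * exp(-5) / 1!
= 5 * 0.0067 / 1
= 0.0337

0.0337


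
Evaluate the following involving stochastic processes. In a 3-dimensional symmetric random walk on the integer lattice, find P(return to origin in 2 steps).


P(return in 2 steps) = P(reverse first step) = 1/(2d)
= 1/6
= 0.1667

0.1667


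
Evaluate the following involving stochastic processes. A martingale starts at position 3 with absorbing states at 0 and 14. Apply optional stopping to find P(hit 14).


By optional stopping theorem: E(M at tau) = M(0) = 3
P(hit 14)*14 + P(hit 0)*0 = 3
P(hit 14) = (3 - 0)/(14 - 0) = 3/14 = 0.2143

0.2143


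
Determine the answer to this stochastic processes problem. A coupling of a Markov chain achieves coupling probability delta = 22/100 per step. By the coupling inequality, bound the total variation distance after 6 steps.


TV distance bound <= (1-delta)^n
= (1 - 0.2200)^6
= 0.7800^6
= 0.2252

0.2252


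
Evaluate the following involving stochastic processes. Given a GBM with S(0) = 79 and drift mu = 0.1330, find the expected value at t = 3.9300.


E[S(t)] = S(0) * exp(mu * t)
= 79 * exp(0.1330 * 3.9300)
= 79 * 1.6866
= 133.2381

133.2381


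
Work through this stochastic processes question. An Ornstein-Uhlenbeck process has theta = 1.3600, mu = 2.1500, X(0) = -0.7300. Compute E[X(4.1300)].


E[X(t)] = mu + (X(0) - mu)*exp(-theta*t)
= 2.1500 + (-0.7300 - 2.1500)*exp(-1.3600*4.1300)
= 2.1500 + -2.8800 * 0.0036
= 2.1395

2.1395


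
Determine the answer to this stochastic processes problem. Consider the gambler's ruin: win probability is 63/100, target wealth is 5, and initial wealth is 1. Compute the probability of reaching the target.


Gambler's ruin formula:
r = q/p = 0.3700/0.6300 = 0.5873
P(win) = (1 - r^i)/(1 - r^N)
= (1 - 0.5873^1)/(1 - 0.5873^5)
= 0.4437

0.4437


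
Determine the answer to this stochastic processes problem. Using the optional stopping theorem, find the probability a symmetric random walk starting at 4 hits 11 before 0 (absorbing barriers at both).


By optional stopping theorem: E(M at tau) = M(0) = 4
P(hit 11)*11 + P(hit 0)*0 = 4
P(hit 11) = (4 - 0)/(11 - 0) = 4/11 = 0.3636

0.3636


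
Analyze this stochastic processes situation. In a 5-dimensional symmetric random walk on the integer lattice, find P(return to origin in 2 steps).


P(return in 2 steps) = P(reverse first step) = 1/(2d)
= 1/10
= 0.1000

0.1000


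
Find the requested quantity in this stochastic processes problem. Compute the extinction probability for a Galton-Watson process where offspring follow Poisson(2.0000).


Since mu = 2.0000 > 1, extinction prob q < 1.
Solve s = exp(mu*(s-1)) iteratively.
q = 0.2032

0.2032


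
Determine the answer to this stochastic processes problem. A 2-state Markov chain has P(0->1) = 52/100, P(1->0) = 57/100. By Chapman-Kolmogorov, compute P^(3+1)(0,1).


P^4 = P^3 * P^1
Computing via matrix multiplication of the transition matrix.
Entry (0,1) of P^4 = 0.4770

0.4770


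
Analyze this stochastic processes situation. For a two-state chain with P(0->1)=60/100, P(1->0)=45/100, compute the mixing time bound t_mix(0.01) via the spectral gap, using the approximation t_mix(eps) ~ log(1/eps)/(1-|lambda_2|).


lambda_2 = |1 - p01 - p10| = |1 - 0.6000 - 0.4500| = 0.0500
t_mix ~ log(1/eps)/(1 - |lambda_2|)
= log(100)/(1 - 0.0500) = 4.6052/0.9500
= 4.8475

4.8475


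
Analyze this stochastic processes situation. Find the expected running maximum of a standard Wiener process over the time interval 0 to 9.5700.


E(max B(s)) = sqrt(2t/pi)
= sqrt(2*9.5700/pi)
= sqrt(6.0925)
= 2.4683

2.4683


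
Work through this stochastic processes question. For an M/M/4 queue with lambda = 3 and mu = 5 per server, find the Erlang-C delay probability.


a = lambda/mu = 0.6000
rho = a/c = 0.1500
Erlang-C formula applied:
C(c,a) = 0.0035

0.0035


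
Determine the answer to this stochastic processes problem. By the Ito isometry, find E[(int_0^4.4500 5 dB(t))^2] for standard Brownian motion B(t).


By Ito isometry: E[(int f dB)^2] = int f^2 dt
= 5^2 * 4.4500
= 25 * 4.4500 = 111.2500

111.2500


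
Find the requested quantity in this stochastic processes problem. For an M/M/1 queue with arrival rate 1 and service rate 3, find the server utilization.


rho = lambda/mu
= 1/3
= 0.3333

0.3333


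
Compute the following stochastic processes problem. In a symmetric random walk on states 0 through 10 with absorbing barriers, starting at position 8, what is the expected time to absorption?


For symmetric RW on 0,...,N with absorbing barriers, E(i) = i*(N-i)
E(8) = 8 * 2 = 16

16


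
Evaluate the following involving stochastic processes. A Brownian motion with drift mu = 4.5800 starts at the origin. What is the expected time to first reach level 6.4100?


Expected first passage time = a/mu
= 6.4100/4.5800
= 1.3996

1.3996


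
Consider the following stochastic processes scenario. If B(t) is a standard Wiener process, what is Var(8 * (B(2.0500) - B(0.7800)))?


Var(alpha*(B(t)-B(s))) = alpha^2 * (t-s)
= 8^2 * (2.0500 - 0.7800)
= 64 * 1.2700
= 81.2800

81.2800


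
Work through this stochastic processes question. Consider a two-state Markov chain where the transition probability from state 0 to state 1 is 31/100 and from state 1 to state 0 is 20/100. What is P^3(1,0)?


Computing P^3 by matrix multiplication.
P = [[0.6900, 0.3100], [0.2000, 0.8000]]
After raising P to the power 3:
P^3(1,0) = 0.3460

0.3460


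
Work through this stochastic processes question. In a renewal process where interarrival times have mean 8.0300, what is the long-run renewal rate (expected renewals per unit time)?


Long-run renewal rate = 1/E(X)
= 1/8.0300
= 0.1245

0.1245


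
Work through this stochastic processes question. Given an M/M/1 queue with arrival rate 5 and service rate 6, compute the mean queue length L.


rho = 5/6 = 0.8333
L = rho/(1-rho)
= 0.8333/0.1667
= 5.0000

5.0000


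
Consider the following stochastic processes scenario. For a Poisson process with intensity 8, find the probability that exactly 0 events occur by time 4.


P(N(t)=k) = (lambda*t)^k * exp(-lambda*t) / k!
lambda*t = 32
= 32^0 * exp(-32) / 0!
= 1 * 1.2664e-14 / 1
= 1.2664e-14

1.2664e-14


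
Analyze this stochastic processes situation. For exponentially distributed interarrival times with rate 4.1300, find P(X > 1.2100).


P(X > t) = exp(-lambda * t)
= exp(-4.1300 * 1.2100)
= exp(-4.9973) = 0.0068

0.0068


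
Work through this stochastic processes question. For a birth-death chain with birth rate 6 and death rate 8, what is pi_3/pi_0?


For birth-death process, pi_n/pi_0 = (lambda/mu)^n
= (6/8)^3
= 0.4219

0.4219
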